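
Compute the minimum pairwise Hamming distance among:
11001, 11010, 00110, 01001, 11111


Comparing all pairs, minimum distance: 1
Can detect 0 errors, correct 0 errors

1


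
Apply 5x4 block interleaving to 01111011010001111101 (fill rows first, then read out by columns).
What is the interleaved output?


Matrix:
  0111
  1011
  0100
  0111
  1101
Read columns: 01001101111101011011

01001101111101011011


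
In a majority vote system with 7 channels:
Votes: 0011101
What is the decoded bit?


Ones: 4 out of 7
Threshold: 4

1 (4/7 voted 1)


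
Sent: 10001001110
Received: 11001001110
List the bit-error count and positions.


XOR: 01000000000

1 error(s) at position(s): 1


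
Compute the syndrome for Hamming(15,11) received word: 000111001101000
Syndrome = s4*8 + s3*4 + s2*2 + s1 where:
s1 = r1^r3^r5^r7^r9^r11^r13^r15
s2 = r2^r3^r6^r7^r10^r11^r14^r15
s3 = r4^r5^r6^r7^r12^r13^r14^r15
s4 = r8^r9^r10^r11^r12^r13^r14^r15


s1=0, s2=0, s3=0, s4=1

Syndrome = 8 (error at position 8)


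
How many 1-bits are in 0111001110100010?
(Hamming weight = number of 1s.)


Counting 1s in 0111001110100010

8


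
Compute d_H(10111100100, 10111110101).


XOR: 00000010001
Count of 1s: 2

2


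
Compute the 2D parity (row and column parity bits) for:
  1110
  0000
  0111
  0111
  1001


Row parities: 10110
Column parities: 0111

Row P: 10110, Col P: 0111, Corner: 1


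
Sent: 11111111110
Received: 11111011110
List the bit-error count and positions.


XOR: 00000100000

1 error(s) at position(s): 5


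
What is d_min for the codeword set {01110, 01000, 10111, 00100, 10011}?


Comparing all pairs, minimum distance: 1
Can detect 0 errors, correct 0 errors

1


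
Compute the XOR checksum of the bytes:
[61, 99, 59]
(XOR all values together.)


XOR chain: 61 ^ 99 ^ 59 = 101

101


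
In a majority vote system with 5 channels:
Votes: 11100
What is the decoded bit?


Ones: 3 out of 5
Threshold: 3

1 (3/5 voted 1)


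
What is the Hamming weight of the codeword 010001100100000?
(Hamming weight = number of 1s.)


Counting 1s in 010001100100000

4


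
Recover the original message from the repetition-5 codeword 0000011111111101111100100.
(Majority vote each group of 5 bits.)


Groups: 00000, 11111, 11110, 11111, 00100
Majority votes: 01110

01110


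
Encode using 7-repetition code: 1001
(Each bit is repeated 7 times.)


Each bit -> 7 copies

1111111000000000000001111111


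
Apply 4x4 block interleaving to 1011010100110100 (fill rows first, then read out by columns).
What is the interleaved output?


Matrix:
  1011
  0101
  0011
  0100
Read columns: 1000010110101110

1000010110101110


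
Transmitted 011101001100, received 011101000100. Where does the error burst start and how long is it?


XOR: 000000001000

Burst at position 8, length 1


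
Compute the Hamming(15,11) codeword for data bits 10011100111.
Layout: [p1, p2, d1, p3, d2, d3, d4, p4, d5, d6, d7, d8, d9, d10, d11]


Parity bits: p1=1, p2=1, p3=0, p4=1

111000111100111


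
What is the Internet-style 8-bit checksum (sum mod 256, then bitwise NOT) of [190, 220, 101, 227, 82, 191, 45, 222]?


Sum = 1278 mod 256 = 254
Complement = 1

1


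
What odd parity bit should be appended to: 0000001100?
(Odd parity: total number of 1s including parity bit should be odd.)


Number of 1s in data: 2
Parity bit: 1

1


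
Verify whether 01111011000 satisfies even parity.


Number of 1s: 6

Yes, parity is correct (6 ones)


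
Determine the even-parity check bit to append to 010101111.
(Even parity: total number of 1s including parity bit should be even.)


Number of 1s in data: 6
Parity bit: 0

0


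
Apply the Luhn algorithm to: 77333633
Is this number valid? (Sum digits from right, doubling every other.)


Luhn sum = 42
42 mod 10 = 2

Invalid (Luhn sum mod 10 = 2)


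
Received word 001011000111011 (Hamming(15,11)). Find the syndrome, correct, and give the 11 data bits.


Syndrome = 12: error at position 12

Data: 11100110011 (corrected bit 12)


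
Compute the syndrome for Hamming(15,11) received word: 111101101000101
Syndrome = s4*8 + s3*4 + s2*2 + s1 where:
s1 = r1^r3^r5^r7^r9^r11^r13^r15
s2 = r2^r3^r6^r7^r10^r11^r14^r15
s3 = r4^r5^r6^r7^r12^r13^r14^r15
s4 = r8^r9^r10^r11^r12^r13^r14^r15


s1=0, s2=1, s3=1, s4=1

Syndrome = 14 (error at position 14)


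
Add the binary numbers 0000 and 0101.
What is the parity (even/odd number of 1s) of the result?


0000 = 0
0101 = 5
Sum = 5 = 101
1s count = 2

even parity (2 ones in 101)


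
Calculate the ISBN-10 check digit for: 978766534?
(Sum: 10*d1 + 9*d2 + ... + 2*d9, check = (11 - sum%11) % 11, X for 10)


Weighted sum: 369
369 mod 11 = 6

Check digit: 5


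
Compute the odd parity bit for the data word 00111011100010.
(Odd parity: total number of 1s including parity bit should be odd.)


Number of 1s in data: 7
Parity bit: 0

0


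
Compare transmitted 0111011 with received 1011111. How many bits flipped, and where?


XOR: 1100100

3 error(s) at position(s): 0, 1, 4


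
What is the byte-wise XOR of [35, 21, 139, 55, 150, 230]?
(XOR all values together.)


XOR chain: 35 ^ 21 ^ 139 ^ 55 ^ 150 ^ 230 = 250

250


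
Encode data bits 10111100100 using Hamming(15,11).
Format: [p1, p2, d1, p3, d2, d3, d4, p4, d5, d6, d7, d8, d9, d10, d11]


Parity bits: p1=0, p2=0, p3=1, p4=1

001101111100100


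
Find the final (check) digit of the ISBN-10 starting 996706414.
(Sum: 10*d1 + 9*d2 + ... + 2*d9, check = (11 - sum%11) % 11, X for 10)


Weighted sum: 325
325 mod 11 = 6

Check digit: 5


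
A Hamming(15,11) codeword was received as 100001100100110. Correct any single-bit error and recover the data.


Syndrome = 9: error at position 9

Data: 00111100110 (corrected bit 9)


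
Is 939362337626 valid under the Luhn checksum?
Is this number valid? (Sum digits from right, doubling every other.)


Luhn sum = 59
59 mod 10 = 9

Invalid (Luhn sum mod 10 = 9)


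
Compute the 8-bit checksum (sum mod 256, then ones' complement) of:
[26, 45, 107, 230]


Sum = 408 mod 256 = 152
Complement = 103

103


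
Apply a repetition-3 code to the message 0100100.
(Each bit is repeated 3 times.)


Each bit -> 3 copies

000111000000111000000


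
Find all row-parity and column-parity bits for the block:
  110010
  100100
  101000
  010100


Row parities: 1000
Column parities: 101010

Row P: 1000, Col P: 101010, Corner: 1


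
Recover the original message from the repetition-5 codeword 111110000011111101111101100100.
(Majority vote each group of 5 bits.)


Groups: 11111, 00000, 11111, 10111, 11011, 00100
Majority votes: 101110

101110


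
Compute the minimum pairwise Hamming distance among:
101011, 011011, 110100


Comparing all pairs, minimum distance: 2
Can detect 1 errors, correct 0 errors

2


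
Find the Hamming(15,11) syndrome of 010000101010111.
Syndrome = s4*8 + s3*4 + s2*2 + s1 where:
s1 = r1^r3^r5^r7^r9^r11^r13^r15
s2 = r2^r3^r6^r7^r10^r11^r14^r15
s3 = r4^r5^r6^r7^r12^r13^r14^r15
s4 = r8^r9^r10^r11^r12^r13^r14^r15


s1=1, s2=1, s3=0, s4=1

Syndrome = 11 (error at position 11)


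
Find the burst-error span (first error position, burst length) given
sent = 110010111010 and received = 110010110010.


XOR: 000000001000

Burst at position 8, length 1


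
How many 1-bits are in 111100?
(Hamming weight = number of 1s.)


Counting 1s in 111100

4


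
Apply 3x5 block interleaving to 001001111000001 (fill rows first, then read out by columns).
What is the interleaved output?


Matrix:
  00100
  11110
  00001
Read columns: 010010110010001

010010110010001


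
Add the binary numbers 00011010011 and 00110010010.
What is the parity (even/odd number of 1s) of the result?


00011010011 = 211
00110010010 = 402
Sum = 613 = 1001100101
1s count = 5

odd parity (5 ones in 1001100101)


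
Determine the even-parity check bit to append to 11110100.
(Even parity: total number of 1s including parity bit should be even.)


Number of 1s in data: 5
Parity bit: 1

1


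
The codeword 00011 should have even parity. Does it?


Number of 1s: 2

Yes, parity is correct (2 ones)


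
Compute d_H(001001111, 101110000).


XOR: 100111111
Count of 1s: 7

7


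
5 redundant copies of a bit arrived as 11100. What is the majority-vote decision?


Ones: 3 out of 5
Threshold: 3

1 (3/5 voted 1)


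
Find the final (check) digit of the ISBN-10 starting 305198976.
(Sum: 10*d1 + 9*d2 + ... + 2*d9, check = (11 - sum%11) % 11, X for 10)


Weighted sum: 240
240 mod 11 = 9

Check digit: 2


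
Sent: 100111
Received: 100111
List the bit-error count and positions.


XOR: 000000

0 errors (received matches sent)


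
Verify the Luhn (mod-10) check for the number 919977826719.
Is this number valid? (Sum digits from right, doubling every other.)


Luhn sum = 70
70 mod 10 = 0

Valid (Luhn sum mod 10 = 0)


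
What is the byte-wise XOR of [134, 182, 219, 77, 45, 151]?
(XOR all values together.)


XOR chain: 134 ^ 182 ^ 219 ^ 77 ^ 45 ^ 151 = 28

28


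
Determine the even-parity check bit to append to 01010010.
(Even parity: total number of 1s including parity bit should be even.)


Number of 1s in data: 3
Parity bit: 1

1


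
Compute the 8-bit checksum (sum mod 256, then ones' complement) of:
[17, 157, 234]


Sum = 408 mod 256 = 152
Complement = 103

103


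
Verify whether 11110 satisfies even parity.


Number of 1s: 4

Yes, parity is correct (4 ones)


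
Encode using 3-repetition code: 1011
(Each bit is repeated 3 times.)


Each bit -> 3 copies

111000111111


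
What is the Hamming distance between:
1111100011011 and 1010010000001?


XOR: 0101110011010
Count of 1s: 7

7


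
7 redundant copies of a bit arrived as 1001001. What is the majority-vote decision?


Ones: 3 out of 7
Threshold: 4

0 (3/7 voted 1)


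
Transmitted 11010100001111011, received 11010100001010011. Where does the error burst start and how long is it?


XOR: 00000000000101000

Burst at position 11, length 3


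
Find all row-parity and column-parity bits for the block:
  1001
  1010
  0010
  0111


Row parities: 0011
Column parities: 0110

Row P: 0011, Col P: 0110, Corner: 0


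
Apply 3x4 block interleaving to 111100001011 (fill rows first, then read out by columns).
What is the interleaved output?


Matrix:
  1111
  0000
  1011
Read columns: 101100101101

101100101101


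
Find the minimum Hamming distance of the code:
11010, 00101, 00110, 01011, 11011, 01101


Comparing all pairs, minimum distance: 1
Can detect 0 errors, correct 0 errors

1


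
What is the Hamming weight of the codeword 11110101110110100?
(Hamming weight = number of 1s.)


Counting 1s in 11110101110110100

11


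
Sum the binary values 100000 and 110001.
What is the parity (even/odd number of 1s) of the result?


100000 = 32
110001 = 49
Sum = 81 = 1010001
1s count = 3

odd parity (3 ones in 1010001)


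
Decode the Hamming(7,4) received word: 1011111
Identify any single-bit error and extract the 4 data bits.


Syndrome = 2: error at position 2

Data: 1111 (corrected bit 2)


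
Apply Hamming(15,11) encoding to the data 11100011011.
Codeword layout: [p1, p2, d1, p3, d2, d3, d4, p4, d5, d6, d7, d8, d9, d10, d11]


Parity bits: p1=0, p2=1, p3=1, p4=0

011111000011011


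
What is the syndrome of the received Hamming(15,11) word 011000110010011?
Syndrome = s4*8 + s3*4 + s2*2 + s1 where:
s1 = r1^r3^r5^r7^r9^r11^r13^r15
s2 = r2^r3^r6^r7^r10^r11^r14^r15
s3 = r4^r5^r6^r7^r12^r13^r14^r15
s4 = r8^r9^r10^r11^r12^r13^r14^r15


s1=0, s2=0, s3=1, s4=0

Syndrome = 4 (error at position 4)


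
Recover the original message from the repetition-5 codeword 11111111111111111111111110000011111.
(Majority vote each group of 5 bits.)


Groups: 11111, 11111, 11111, 11111, 11111, 00000, 11111
Majority votes: 1111101

1111101


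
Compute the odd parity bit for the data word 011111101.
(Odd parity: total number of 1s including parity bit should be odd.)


Number of 1s in data: 7
Parity bit: 0

0


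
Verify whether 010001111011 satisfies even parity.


Number of 1s: 7

No, parity error (7 ones)


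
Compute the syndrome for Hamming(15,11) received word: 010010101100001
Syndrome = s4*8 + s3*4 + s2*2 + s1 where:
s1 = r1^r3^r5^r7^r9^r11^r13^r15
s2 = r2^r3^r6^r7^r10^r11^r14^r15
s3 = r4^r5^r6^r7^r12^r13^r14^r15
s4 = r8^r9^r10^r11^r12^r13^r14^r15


s1=0, s2=0, s3=1, s4=1

Syndrome = 12 (error at position 12)


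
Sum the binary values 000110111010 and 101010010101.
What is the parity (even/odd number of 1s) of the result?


000110111010 = 442
101010010101 = 2709
Sum = 3151 = 110001001111
1s count = 7

odd parity (7 ones in 110001001111)


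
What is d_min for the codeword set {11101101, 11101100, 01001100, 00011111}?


Comparing all pairs, minimum distance: 1
Can detect 0 errors, correct 0 errors

1


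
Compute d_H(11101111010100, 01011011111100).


XOR: 10110100101000
Count of 1s: 6

6


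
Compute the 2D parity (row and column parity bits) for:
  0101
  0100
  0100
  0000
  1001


Row parities: 01100
Column parities: 1100

Row P: 01100, Col P: 1100, Corner: 0


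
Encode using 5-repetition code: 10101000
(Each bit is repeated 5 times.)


Each bit -> 5 copies

1111100000111110000011111000000000000000


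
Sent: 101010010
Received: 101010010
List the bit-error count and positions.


XOR: 000000000

0 errors (received matches sent)


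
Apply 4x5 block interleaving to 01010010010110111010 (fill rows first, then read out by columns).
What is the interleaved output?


Matrix:
  01010
  01001
  01101
  11010
Read columns: 00011111001010010110

00011111001010010110


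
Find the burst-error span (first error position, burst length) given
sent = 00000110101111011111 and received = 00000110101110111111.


XOR: 00000000000001100000

Burst at position 13, length 2


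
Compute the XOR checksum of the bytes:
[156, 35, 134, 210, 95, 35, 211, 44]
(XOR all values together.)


XOR chain: 156 ^ 35 ^ 134 ^ 210 ^ 95 ^ 35 ^ 211 ^ 44 = 104

104


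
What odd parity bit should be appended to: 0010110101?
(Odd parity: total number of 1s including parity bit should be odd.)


Number of 1s in data: 5
Parity bit: 0

0


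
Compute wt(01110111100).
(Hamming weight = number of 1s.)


Counting 1s in 01110111100

7


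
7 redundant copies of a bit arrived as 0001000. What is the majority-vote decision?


Ones: 1 out of 7
Threshold: 4

0 (1/7 voted 1)


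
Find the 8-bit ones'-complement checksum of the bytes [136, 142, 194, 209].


Sum = 681 mod 256 = 169
Complement = 86

86


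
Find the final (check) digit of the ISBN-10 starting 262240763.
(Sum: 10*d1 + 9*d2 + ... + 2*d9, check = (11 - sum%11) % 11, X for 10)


Weighted sum: 180
180 mod 11 = 4

Check digit: 7


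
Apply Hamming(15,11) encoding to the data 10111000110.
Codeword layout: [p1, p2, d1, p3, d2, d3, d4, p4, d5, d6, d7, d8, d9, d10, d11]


Parity bits: p1=0, p2=0, p3=0, p4=1

001001111000110


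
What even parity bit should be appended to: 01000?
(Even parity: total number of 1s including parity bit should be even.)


Number of 1s in data: 1
Parity bit: 1

1


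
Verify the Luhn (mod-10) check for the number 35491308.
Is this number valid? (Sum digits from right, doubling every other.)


Luhn sum = 41
41 mod 10 = 1

Invalid (Luhn sum mod 10 = 1)


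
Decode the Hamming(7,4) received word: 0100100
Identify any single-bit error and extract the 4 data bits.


Syndrome = 7: error at position 7

Data: 0101 (corrected bit 7)


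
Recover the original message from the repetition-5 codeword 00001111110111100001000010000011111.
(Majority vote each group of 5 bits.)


Groups: 00001, 11111, 01111, 00001, 00001, 00000, 11111
Majority votes: 0110001

0110001


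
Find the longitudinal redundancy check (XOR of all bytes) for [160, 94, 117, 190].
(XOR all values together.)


XOR chain: 160 ^ 94 ^ 117 ^ 190 = 53

53


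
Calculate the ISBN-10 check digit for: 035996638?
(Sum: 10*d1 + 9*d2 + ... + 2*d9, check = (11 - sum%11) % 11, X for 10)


Weighted sum: 263
263 mod 11 = 10

Check digit: 1


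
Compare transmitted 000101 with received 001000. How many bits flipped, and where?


XOR: 001101

3 error(s) at position(s): 2, 3, 5


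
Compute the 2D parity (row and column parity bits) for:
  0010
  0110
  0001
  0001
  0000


Row parities: 10110
Column parities: 0100

Row P: 10110, Col P: 0100, Corner: 1


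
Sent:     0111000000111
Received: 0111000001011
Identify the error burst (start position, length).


XOR: 0000000001100

Burst at position 9, length 2


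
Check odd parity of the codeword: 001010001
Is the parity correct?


Number of 1s: 3

Yes, parity is correct (3 ones)


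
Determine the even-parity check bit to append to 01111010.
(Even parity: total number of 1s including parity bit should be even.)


Number of 1s in data: 5
Parity bit: 1

1


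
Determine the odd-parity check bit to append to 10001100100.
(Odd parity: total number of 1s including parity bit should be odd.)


Number of 1s in data: 4
Parity bit: 1

1


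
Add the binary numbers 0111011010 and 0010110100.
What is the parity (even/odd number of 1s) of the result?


0111011010 = 474
0010110100 = 180
Sum = 654 = 1010001110
1s count = 5

odd parity (5 ones in 1010001110)


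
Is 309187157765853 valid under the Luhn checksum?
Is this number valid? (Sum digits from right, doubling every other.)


Luhn sum = 60
60 mod 10 = 0

Valid (Luhn sum mod 10 = 0)


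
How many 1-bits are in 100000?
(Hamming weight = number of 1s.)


Counting 1s in 100000

1


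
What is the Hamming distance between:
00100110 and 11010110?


XOR: 11110000
Count of 1s: 4

4


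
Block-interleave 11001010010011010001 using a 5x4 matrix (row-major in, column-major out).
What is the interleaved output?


Matrix:
  1100
  1010
  0100
  1101
  0001
Read columns: 11010101100100000011

11010101100100000011


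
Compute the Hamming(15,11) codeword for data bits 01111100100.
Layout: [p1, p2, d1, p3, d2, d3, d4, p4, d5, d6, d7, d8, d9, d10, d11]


Parity bits: p1=0, p2=1, p3=0, p4=1

010011111100100


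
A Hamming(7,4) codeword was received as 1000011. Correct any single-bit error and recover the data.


Syndrome = 0: no error detected

Data: 0011 (no errors)


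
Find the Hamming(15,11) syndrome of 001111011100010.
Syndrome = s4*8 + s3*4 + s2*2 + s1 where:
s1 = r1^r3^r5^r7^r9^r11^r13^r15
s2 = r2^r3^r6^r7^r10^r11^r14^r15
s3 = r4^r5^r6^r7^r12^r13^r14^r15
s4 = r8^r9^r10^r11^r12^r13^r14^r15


s1=1, s2=0, s3=0, s4=0

Syndrome = 1 (error at position 1)


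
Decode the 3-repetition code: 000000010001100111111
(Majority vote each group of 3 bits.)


Groups: 000, 000, 010, 001, 100, 111, 111
Majority votes: 0000011

0000011


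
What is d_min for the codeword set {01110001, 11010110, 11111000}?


Comparing all pairs, minimum distance: 3
Can detect 2 errors, correct 1 errors

3


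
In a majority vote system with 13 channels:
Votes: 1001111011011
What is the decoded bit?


Ones: 9 out of 13
Threshold: 7

1 (9/13 voted 1)


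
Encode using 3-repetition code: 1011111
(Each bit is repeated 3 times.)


Each bit -> 3 copies

111000111111111111111


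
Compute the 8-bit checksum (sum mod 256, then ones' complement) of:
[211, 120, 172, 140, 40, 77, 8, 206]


Sum = 974 mod 256 = 206
Complement = 49

49


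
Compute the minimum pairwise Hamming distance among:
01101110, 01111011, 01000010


Comparing all pairs, minimum distance: 3
Can detect 2 errors, correct 1 errors

3


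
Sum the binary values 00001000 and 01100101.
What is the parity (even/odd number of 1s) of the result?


00001000 = 8
01100101 = 101
Sum = 109 = 1101101
1s count = 5

odd parity (5 ones in 1101101)


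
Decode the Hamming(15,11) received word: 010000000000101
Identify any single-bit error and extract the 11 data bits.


Syndrome = 0: no error detected

Data: 00000000101 (no errors)


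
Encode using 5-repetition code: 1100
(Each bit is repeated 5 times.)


Each bit -> 5 copies

11111111110000000000


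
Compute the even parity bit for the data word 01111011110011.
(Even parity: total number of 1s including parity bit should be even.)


Number of 1s in data: 10
Parity bit: 0

0


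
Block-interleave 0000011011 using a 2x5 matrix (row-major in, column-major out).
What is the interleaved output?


Matrix:
  00000
  11011
Read columns: 0101000101

0101000101


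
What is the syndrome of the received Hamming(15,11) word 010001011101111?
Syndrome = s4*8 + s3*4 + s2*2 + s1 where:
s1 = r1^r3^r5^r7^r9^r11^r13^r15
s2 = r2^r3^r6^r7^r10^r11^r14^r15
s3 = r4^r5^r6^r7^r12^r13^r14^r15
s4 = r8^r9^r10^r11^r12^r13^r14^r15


s1=1, s2=1, s3=1, s4=1

Syndrome = 15 (error at position 15)


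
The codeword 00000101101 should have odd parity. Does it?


Number of 1s: 4

No, parity error (4 ones)


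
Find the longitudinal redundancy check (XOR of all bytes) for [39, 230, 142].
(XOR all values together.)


XOR chain: 39 ^ 230 ^ 142 = 79

79


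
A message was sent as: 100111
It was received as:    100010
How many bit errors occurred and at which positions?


XOR: 000101

2 error(s) at position(s): 3, 5


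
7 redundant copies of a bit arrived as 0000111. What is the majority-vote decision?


Ones: 3 out of 7
Threshold: 4

0 (3/7 voted 1)


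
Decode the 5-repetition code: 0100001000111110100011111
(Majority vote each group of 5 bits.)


Groups: 01000, 01000, 11111, 01000, 11111
Majority votes: 00101

00101


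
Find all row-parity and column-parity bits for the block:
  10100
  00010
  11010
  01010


Row parities: 0110
Column parities: 00110

Row P: 0110, Col P: 00110, Corner: 0


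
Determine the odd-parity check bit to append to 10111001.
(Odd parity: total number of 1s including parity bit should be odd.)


Number of 1s in data: 5
Parity bit: 0

0


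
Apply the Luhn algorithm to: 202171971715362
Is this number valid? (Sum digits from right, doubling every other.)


Luhn sum = 45
45 mod 10 = 5

Invalid (Luhn sum mod 10 = 5)


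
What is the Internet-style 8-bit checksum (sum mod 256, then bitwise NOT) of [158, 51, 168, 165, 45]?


Sum = 587 mod 256 = 75
Complement = 180

180


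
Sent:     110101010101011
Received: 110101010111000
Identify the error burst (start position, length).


XOR: 000000000010011

Burst at position 10, length 5


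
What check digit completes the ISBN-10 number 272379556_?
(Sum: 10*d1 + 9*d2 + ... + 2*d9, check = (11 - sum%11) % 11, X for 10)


Weighted sum: 254
254 mod 11 = 1

Check digit: X


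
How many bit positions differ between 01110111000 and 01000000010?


XOR: 00110111010
Count of 1s: 6

6


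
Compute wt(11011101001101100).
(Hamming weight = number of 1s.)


Counting 1s in 11011101001101100

10


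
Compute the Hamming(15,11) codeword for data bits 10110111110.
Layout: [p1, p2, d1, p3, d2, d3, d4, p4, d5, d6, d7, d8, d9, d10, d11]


Parity bits: p1=0, p2=0, p3=1, p4=1

001101110111110


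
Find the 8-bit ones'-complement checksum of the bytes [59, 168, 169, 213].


Sum = 609 mod 256 = 97
Complement = 158

158


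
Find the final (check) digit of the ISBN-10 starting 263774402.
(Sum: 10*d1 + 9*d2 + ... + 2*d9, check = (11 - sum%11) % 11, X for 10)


Weighted sum: 229
229 mod 11 = 9

Check digit: 2


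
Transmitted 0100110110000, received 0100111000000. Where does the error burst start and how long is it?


XOR: 0000001110000

Burst at position 6, length 3


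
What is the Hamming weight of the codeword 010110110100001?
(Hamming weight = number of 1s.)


Counting 1s in 010110110100001

7


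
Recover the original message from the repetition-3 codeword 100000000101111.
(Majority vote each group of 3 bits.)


Groups: 100, 000, 000, 101, 111
Majority votes: 00011

00011


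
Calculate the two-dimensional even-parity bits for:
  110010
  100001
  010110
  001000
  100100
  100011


Row parities: 101101
Column parities: 001010

Row P: 101101, Col P: 001010, Corner: 0


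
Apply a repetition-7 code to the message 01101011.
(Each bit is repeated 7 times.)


Each bit -> 7 copies

00000001111111111111100000001111111000000011111111111111


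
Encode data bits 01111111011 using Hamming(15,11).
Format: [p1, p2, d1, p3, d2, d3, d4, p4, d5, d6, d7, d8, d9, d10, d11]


Parity bits: p1=1, p2=0, p3=0, p4=0

100011101111011


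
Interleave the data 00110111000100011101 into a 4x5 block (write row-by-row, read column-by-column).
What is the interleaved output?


Matrix:
  00110
  11100
  01000
  11101
Read columns: 01010111110110000001

01010111110110000001


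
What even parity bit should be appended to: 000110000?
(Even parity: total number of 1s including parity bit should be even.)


Number of 1s in data: 2
Parity bit: 0

0


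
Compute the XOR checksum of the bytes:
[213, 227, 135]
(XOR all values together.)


XOR chain: 213 ^ 227 ^ 135 = 177

177


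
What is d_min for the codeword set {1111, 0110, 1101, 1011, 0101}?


Comparing all pairs, minimum distance: 1
Can detect 0 errors, correct 0 errors

1


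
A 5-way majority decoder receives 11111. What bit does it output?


Ones: 5 out of 5
Threshold: 3

1 (5/5 voted 1)


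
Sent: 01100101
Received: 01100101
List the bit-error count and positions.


XOR: 00000000

0 errors (received matches sent)


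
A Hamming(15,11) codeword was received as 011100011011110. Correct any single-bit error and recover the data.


Syndrome = 0: no error detected

Data: 10001011110 (no errors)


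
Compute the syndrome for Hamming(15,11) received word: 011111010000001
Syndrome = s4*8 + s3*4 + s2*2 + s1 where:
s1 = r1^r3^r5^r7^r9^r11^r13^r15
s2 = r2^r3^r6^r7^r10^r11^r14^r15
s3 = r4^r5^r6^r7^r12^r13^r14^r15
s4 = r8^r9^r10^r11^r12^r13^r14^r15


s1=1, s2=0, s3=0, s4=0

Syndrome = 1 (error at position 1)


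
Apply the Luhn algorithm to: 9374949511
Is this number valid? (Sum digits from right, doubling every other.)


Luhn sum = 51
51 mod 10 = 1

Invalid (Luhn sum mod 10 = 1)


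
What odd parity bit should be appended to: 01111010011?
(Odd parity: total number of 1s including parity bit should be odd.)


Number of 1s in data: 7
Parity bit: 0

0


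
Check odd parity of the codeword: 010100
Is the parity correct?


Number of 1s: 2

No, parity error (2 ones)


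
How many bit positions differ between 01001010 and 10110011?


XOR: 11111001
Count of 1s: 6

6


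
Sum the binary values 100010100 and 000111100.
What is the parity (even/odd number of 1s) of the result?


100010100 = 276
000111100 = 60
Sum = 336 = 101010000
1s count = 3

odd parity (3 ones in 101010000)


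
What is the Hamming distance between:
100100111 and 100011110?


XOR: 000111001
Count of 1s: 4

4


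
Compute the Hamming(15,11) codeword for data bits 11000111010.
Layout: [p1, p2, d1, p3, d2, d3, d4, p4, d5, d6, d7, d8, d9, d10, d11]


Parity bits: p1=1, p2=0, p3=1, p4=0

101110000111010


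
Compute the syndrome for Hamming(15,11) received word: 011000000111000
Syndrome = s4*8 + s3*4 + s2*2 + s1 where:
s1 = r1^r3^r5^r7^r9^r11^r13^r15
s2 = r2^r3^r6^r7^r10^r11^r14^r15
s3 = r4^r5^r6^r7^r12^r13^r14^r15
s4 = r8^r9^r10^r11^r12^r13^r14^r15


s1=0, s2=0, s3=1, s4=1

Syndrome = 12 (error at position 12)


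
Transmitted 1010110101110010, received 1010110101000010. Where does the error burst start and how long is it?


XOR: 0000000000110000

Burst at position 10, length 2


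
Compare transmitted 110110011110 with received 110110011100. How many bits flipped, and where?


XOR: 000000000010

1 error(s) at position(s): 10


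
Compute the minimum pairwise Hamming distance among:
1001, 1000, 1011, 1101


Comparing all pairs, minimum distance: 1
Can detect 0 errors, correct 0 errors

1


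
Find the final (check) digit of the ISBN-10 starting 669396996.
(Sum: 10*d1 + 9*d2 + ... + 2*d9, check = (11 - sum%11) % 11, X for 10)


Weighted sum: 366
366 mod 11 = 3

Check digit: 8


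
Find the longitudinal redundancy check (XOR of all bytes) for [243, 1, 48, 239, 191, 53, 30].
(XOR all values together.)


XOR chain: 243 ^ 1 ^ 48 ^ 239 ^ 191 ^ 53 ^ 30 = 185

185


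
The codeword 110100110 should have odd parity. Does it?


Number of 1s: 5

Yes, parity is correct (5 ones)


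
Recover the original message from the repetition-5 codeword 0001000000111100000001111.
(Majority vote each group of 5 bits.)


Groups: 00010, 00000, 11110, 00000, 01111
Majority votes: 00101

00101


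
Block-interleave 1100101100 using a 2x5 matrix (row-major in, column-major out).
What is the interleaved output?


Matrix:
  11001
  01100
Read columns: 1011010010

1011010010


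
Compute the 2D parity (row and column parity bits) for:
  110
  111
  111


Row parities: 011
Column parities: 110

Row P: 011, Col P: 110, Corner: 0


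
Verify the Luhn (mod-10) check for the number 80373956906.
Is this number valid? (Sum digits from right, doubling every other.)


Luhn sum = 51
51 mod 10 = 1

Invalid (Luhn sum mod 10 = 1)


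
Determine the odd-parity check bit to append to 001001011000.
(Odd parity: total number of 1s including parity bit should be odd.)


Number of 1s in data: 4
Parity bit: 1

1


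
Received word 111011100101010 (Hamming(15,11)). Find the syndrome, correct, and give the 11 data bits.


Syndrome = 12: error at position 12

Data: 11110100010 (corrected bit 12)


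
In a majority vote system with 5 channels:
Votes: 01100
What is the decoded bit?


Ones: 2 out of 5
Threshold: 3

0 (2/5 voted 1)


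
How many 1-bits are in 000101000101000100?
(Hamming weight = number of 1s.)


Counting 1s in 000101000101000100

5


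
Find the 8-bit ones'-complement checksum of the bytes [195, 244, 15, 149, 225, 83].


Sum = 911 mod 256 = 143
Complement = 112

112


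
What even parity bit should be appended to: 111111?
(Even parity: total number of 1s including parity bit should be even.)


Number of 1s in data: 6
Parity bit: 0

0


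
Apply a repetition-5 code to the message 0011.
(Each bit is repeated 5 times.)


Each bit -> 5 copies

00000000001111111111


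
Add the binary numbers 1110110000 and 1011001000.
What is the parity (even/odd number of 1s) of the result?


1110110000 = 944
1011001000 = 712
Sum = 1656 = 11001111000
1s count = 6

even parity (6 ones in 11001111000)


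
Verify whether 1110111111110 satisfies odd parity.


Number of 1s: 11

Yes, parity is correct (11 ones)


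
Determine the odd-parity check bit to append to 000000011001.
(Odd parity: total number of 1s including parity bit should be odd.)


Number of 1s in data: 3
Parity bit: 0

0


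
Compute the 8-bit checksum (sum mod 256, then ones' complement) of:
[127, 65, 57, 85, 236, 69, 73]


Sum = 712 mod 256 = 200
Complement = 55

55


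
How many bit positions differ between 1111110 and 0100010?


XOR: 1011100
Count of 1s: 4

4


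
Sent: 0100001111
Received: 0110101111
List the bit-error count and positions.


XOR: 0010100000

2 error(s) at position(s): 2, 4


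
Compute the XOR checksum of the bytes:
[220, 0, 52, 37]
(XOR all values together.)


XOR chain: 220 ^ 0 ^ 52 ^ 37 = 205

205


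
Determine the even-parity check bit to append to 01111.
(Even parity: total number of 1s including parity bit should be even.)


Number of 1s in data: 4
Parity bit: 0

0


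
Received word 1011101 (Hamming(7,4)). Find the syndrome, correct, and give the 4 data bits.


Syndrome = 4: error at position 4

Data: 1101 (corrected bit 4)


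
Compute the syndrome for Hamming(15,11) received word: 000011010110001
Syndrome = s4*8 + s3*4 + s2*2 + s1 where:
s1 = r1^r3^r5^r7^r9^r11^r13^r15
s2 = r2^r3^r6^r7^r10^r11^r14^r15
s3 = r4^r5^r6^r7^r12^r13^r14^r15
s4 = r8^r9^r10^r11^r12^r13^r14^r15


s1=1, s2=0, s3=1, s4=0

Syndrome = 5 (error at position 5)


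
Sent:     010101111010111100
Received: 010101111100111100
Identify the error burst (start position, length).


XOR: 000000000110000000

Burst at position 9, length 2


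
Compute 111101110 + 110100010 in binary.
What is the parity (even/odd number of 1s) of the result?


111101110 = 494
110100010 = 418
Sum = 912 = 1110010000
1s count = 4

even parity (4 ones in 1110010000)


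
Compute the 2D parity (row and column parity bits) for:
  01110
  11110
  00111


Row parities: 101
Column parities: 10111

Row P: 101, Col P: 10111, Corner: 0


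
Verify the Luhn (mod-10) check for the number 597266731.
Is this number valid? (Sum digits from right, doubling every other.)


Luhn sum = 48
48 mod 10 = 8

Invalid (Luhn sum mod 10 = 8)


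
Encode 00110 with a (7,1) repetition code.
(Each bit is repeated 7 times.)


Each bit -> 7 copies

00000000000000111111111111110000000


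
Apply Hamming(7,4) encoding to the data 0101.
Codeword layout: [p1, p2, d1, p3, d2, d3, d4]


Parity bits: p1=0, p2=1, p3=0

0100101


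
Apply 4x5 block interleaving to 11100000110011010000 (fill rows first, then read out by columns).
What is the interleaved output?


Matrix:
  11100
  00011
  00110
  10000
Read columns: 10011000101001100100

10011000101001100100


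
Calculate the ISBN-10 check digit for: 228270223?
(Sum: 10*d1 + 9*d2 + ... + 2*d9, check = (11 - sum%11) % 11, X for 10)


Weighted sum: 178
178 mod 11 = 2

Check digit: 9


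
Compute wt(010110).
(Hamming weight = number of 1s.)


Counting 1s in 010110

3


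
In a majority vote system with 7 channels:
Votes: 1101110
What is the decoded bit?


Ones: 5 out of 7
Threshold: 4

1 (5/7 voted 1)


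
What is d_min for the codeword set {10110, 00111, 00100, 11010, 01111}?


Comparing all pairs, minimum distance: 1
Can detect 0 errors, correct 0 errors

1


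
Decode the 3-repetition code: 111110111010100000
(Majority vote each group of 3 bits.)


Groups: 111, 110, 111, 010, 100, 000
Majority votes: 111000

111000


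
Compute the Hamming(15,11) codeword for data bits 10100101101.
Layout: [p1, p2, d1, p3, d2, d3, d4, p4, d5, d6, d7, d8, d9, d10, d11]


Parity bits: p1=1, p2=0, p3=0, p4=0

101001000101101


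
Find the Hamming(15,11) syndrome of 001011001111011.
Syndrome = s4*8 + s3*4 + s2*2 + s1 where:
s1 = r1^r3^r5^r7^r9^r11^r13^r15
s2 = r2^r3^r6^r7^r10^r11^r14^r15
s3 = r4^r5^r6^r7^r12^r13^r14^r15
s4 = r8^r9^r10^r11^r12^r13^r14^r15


s1=1, s2=0, s3=1, s4=0

Syndrome = 5 (error at position 5)


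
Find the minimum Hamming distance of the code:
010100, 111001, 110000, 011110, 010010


Comparing all pairs, minimum distance: 2
Can detect 1 errors, correct 0 errors

2


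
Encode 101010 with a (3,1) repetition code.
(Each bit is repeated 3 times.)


Each bit -> 3 copies

111000111000111000


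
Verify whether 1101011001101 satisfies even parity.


Number of 1s: 8

Yes, parity is correct (8 ones)


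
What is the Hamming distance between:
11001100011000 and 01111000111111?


XOR: 10110100100111
Count of 1s: 8

8


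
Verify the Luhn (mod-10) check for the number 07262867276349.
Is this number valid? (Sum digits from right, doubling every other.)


Luhn sum = 73
73 mod 10 = 3

Invalid (Luhn sum mod 10 = 3)


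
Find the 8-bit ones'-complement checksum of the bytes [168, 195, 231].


Sum = 594 mod 256 = 82
Complement = 173

173


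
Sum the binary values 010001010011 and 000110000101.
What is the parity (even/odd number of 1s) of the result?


010001010011 = 1107
000110000101 = 389
Sum = 1496 = 10111011000
1s count = 6

even parity (6 ones in 10111011000)


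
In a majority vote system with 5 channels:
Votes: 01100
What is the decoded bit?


Ones: 2 out of 5
Threshold: 3

0 (2/5 voted 1)


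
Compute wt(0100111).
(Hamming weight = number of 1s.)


Counting 1s in 0100111

4


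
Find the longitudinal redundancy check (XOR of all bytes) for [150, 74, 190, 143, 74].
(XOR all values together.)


XOR chain: 150 ^ 74 ^ 190 ^ 143 ^ 74 = 167

167


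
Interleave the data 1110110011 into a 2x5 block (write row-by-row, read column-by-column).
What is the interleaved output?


Matrix:
  11101
  10011
Read columns: 1110100111

1110100111


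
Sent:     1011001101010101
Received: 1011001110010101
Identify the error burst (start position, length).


XOR: 0000000011000000

Burst at position 8, length 2


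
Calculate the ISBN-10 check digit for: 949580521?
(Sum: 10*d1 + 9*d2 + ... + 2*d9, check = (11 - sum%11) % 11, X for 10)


Weighted sum: 309
309 mod 11 = 1

Check digit: X


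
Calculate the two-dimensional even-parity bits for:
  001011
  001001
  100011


Row parities: 101
Column parities: 100001

Row P: 101, Col P: 100001, Corner: 0


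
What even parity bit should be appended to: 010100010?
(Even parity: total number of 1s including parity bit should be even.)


Number of 1s in data: 3
Parity bit: 1

1


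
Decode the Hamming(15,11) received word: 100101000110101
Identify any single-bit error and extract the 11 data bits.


Syndrome = 0: no error detected

Data: 00100110101 (no errors)


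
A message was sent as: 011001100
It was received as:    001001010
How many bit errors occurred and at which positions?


XOR: 010000110

3 error(s) at position(s): 1, 6, 7


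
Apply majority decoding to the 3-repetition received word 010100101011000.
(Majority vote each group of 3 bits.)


Groups: 010, 100, 101, 011, 000
Majority votes: 00110

00110


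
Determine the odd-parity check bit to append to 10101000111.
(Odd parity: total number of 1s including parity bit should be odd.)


Number of 1s in data: 6
Parity bit: 1

1


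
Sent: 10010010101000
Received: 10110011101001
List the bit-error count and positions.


XOR: 00100001000001

3 error(s) at position(s): 2, 7, 13


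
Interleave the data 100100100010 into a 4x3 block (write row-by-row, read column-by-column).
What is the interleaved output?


Matrix:
  100
  100
  100
  010
Read columns: 111000010000

111000010000


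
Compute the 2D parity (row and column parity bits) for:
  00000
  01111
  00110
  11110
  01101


Row parities: 00001
Column parities: 11010

Row P: 00001, Col P: 11010, Corner: 1


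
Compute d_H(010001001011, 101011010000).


XOR: 111010011011
Count of 1s: 8

8


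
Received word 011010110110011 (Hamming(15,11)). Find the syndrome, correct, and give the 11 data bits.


Syndrome = 11: error at position 11

Data: 11010100011 (corrected bit 11)


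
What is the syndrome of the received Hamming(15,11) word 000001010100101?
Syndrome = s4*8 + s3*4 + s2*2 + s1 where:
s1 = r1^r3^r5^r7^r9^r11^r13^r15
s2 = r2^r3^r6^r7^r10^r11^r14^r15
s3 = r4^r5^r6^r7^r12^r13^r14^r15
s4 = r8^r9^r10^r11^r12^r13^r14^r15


s1=0, s2=1, s3=1, s4=0

Syndrome = 6 (error at position 6)


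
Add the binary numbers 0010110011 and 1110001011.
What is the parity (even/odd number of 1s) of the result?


0010110011 = 179
1110001011 = 907
Sum = 1086 = 10000111110
1s count = 6

even parity (6 ones in 10000111110)


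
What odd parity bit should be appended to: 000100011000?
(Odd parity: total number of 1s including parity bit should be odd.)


Number of 1s in data: 3
Parity bit: 0

0
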